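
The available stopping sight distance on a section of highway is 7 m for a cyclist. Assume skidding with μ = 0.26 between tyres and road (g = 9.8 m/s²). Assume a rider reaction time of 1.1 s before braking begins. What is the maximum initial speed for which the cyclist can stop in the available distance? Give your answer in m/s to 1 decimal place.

a = μg = 0.26 × 9.8 = 2.548 m/s².
Stopping distance: v·t_r + v²/(2a) = 7 with t_r = 1.1 s and a = 2.548 m/s².
So v² + 5.606 v − 35.67 = 0.
Positive root: v = −a·t_r + √((a·t_r)² + 2a·d) = −2.803 + √(7.857 + 35.67) = 3.7945 m/s.

Maximum speed ≈ 3.8 m/s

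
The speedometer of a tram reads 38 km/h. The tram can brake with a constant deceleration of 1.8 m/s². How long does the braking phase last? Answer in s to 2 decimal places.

Braking time ≈ 5.86 s

38 km/h ÷ 3.6 = 10.5556 m/s.
Braking time = v/a = 10.5556 / 1.800 = 5.864 s.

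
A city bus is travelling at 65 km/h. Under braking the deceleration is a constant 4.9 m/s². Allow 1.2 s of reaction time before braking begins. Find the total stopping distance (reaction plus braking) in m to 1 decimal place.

65 km/h ÷ 3.6 = 18.0556 m/s.
Reaction distance = v·t_r = 18.0556 × 1.2 = 21.667 m.
Braking distance = v²/(2a) = 18.0556² / (2 × 4.900) = 326.005 / 9.800 = 33.266 m.
Total = 21.667 + 33.266 = 54.933 m.

Total stopping distance ≈ 54.9 m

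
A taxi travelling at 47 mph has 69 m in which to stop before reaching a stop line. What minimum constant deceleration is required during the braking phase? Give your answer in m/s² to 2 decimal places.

Required deceleration ≈ 3.20 m/s²

47 mph × 0.44704 = 21.0109 m/s.
v² = 2a·d ⇒ a = v²/(2d) = 21.0109² / (2 × 69.000) = 441.458 / 138.000 = 3.1990 m/s².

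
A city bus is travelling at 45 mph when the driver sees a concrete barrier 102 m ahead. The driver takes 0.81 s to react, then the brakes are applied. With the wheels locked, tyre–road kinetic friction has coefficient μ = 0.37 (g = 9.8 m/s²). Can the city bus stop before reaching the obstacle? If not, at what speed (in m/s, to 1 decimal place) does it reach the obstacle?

45 mph × 0.44704 = 20.1168 m/s.
a = μg = 0.37 × 9.8 = 3.626 m/s².
Reaction distance = 20.1168 × 0.81 = 16.295 m.
Braking distance = v²/(2a) = 404.686 / 7.252 = 55.803 m.
Total stopping distance = 16.295 + 55.803 = 72.098 m, vs 102 m available — it stops with 102 − 72.098 = 29.902 m to spare.

Yes — it stops about 29.9 m short of the obstacle, so it never reaches it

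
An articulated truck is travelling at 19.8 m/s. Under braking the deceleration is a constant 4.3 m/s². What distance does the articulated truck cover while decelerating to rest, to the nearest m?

Braking distance = v²/(2a) = 19.8000² / (2 × 4.300) = 392.040 / 8.600 = 45.586 m.

Braking distance ≈ 46 m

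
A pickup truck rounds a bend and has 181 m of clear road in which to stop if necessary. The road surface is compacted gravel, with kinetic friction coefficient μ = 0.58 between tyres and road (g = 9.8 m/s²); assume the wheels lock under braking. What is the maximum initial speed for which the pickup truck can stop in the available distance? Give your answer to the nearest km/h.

a = μg = 0.58 × 9.8 = 5.684 m/s².
v²/(2a) = d ⇒ v = √(2 × 5.684 × 181) = √2057.61 = 45.3609 m/s.
45.3609 m/s × 3.6 = 163.299 km/h.

Maximum speed ≈ 163 km/h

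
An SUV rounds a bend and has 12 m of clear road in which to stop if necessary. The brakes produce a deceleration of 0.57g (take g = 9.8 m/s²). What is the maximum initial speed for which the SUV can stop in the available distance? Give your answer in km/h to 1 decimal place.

a = 0.57 × 9.8 = 5.586 m/s².
v²/(2a) = d ⇒ v = √(2 × 5.586 × 12) = √134.06 = 11.5784 m/s.
11.5784 m/s × 3.6 = 41.682 km/h.

Maximum speed ≈ 41.7 km/h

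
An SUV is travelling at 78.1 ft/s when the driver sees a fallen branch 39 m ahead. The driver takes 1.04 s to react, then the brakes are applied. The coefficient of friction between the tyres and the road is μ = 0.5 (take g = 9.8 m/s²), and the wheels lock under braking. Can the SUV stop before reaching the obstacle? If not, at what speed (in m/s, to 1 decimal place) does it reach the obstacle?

78.1 ft/s × 0.3048 = 23.8049 m/s.
a = μg = 0.5 × 9.8 = 4.900 m/s².
Reaction distance = 23.8049 × 1.04 = 24.757 m.
Braking distance needed to stop: v²/(2a) = 566.673 / 9.800 = 57.824 m, so total needed = 24.757 + 57.824 = 82.581 m > 39 m — it cannot stop.
Distance remaining when braking begins: 39 − 24.757 = 14.243 m.
v² = v₀² − 2a·d = 566.673 − 2 × 4.900 × 14.243 = 427.092 m²/s².
v = √427.092 = 20.666 m/s.

No — it strikes the obstacle at 20.7 m/s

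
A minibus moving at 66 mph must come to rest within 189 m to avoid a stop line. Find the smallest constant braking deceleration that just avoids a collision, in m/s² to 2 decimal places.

66 mph × 0.44704 = 29.5046 m/s.
v² = 2a·d ⇒ a = v²/(2d) = 29.5046² / (2 × 189.000) = 870.521 / 378.000 = 2.3030 m/s².

Required deceleration ≈ 2.30 m/s²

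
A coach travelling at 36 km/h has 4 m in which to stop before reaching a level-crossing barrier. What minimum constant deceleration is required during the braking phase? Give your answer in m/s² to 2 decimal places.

36 km/h ÷ 3.6 = 10.0000 m/s.
v² = 2a·d ⇒ a = v²/(2d) = 10.0000² / (2 × 4.000) = 100.000 / 8.000 = 12.5000 m/s².

Required deceleration ≈ 12.50 m/s²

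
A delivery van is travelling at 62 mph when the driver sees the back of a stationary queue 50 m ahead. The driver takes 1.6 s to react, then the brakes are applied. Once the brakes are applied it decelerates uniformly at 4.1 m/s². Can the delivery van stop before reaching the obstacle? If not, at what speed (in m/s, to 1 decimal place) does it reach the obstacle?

No — it strikes the obstacle at 26.9 m/s

62 mph × 0.44704 = 27.7165 m/s.
Reaction distance = 27.7165 × 1.6 = 44.346 m.
Braking distance needed to stop: v²/(2a) = 768.204 / 8.200 = 93.683 m, so total needed = 44.346 + 93.683 = 138.029 m > 50 m — it cannot stop.
Distance remaining when braking begins: 50 − 44.346 = 5.654 m.
v² = v₀² − 2a·d = 768.204 − 2 × 4.100 × 5.654 = 721.841 m²/s².
v = √721.841 = 26.867 m/s.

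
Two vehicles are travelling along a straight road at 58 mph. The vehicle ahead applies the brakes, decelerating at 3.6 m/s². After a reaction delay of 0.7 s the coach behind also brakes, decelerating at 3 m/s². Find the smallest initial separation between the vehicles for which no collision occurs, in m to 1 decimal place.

58 mph × 0.44704 = 25.9283 m/s.
Leader travels v²/(2a_L) = 672.277 / 7.200 = 93.372 m before stopping.
Follower covers v·t_r = 25.9283 × 0.7 = 18.150 m while reacting, then v²/(2a_F) = 672.277 / 6.000 = 112.046 m while braking, for a total of 18.150 + 112.046 = 130.196 m.
Since a_F ≤ a_L and the follower starts braking later, the follower is never slower than the leader, so the closest approach is when both have stopped.
Minimum gap = 130.196 − 93.372 = 36.824 m.

Minimum gap ≈ 36.8 m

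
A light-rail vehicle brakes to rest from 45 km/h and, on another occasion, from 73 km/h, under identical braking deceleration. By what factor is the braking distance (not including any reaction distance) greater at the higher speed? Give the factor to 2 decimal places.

Factor ≈ 2.63

Braking distance d = v²/(2a), so with a fixed, d ∝ v².
Factor = (73/45)² = 1.6222² = 2.6315.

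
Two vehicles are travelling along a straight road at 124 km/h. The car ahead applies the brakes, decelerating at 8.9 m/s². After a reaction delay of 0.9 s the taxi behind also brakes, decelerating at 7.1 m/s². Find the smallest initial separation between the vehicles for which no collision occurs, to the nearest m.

Minimum gap ≈ 48 m

124 km/h ÷ 3.6 = 34.4444 m/s.
Leader travels v²/(2a_L) = 1186.417 / 17.800 = 66.653 m before stopping.
Follower covers v·t_r = 34.4444 × 0.9 = 31.000 m while reacting, then v²/(2a_F) = 1186.417 / 14.200 = 83.550 m while braking, for a total of 31.000 + 83.550 = 114.550 m.
Since a_F ≤ a_L and the follower starts braking later, the follower is never slower than the leader, so the closest approach is when both have stopped.
Minimum gap = 114.550 − 66.653 = 47.897 m.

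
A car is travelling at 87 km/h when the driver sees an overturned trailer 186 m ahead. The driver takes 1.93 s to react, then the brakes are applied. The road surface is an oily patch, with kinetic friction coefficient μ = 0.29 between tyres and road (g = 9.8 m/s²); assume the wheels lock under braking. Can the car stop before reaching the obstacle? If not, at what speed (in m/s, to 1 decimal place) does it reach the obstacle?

87 km/h ÷ 3.6 = 24.1667 m/s.
a = μg = 0.29 × 9.8 = 2.842 m/s².
Reaction distance = 24.1667 × 1.93 = 46.642 m.
Braking distance = v²/(2a) = 584.029 / 5.684 = 102.750 m.
Total stopping distance = 46.642 + 102.750 = 149.392 m, vs 186 m available — it stops with 186 − 149.392 = 36.608 m to spare.

Yes — it stops about 36.6 m short of the obstacle, so it never reaches it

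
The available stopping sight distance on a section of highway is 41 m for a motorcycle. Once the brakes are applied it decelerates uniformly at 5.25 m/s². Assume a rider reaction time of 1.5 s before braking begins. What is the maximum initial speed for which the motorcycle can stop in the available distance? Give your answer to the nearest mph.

Maximum speed ≈ 32 mph

Stopping distance: v·t_r + v²/(2a) = 41 with t_r = 1.5 s and a = 5.250 m/s².
So v² + 15.750 v − 430.50 = 0.
Positive root: v = −a·t_r + √((a·t_r)² + 2a·d) = −7.875 + √(62.016 + 430.50) = 14.3177 m/s.
14.3177 m/s ÷ 0.44704 = 32.028 mph.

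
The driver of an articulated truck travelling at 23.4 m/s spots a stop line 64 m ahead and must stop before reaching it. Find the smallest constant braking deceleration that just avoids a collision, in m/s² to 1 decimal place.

Required deceleration ≈ 4.3 m/s²

v² = 2a·d ⇒ a = v²/(2d) = 23.4000² / (2 × 64.000) = 547.560 / 128.000 = 4.2778 m/s².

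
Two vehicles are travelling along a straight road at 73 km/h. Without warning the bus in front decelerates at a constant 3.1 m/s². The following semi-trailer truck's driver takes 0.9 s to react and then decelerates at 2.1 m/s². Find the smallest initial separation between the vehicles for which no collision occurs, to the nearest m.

Minimum gap ≈ 50 m

73 km/h ÷ 3.6 = 20.2778 m/s.
Leader travels v²/(2a_L) = 411.189 / 6.200 = 66.321 m before stopping.
Follower covers v·t_r = 20.2778 × 0.9 = 18.250 m while reacting, then v²/(2a_F) = 411.189 / 4.200 = 97.902 m while braking, for a total of 18.250 + 97.902 = 116.152 m.
Since a_F ≤ a_L and the follower starts braking later, the follower is never slower than the leader, so the closest approach is when both have stopped.
Minimum gap = 116.152 − 66.321 = 49.831 m.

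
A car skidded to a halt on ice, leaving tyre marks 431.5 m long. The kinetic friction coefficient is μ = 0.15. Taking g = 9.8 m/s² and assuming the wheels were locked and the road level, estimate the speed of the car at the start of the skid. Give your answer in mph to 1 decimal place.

Initial speed ≈ 79.7 mph

Deceleration a = μg = 0.15 × 9.8 = 1.470 m/s².
v = √(2a·d) = √(2 × 1.470 × 431.5) = √1268.610 = 35.6176 m/s.
= 35.6176 ÷ 0.44704 = 79.674 mph.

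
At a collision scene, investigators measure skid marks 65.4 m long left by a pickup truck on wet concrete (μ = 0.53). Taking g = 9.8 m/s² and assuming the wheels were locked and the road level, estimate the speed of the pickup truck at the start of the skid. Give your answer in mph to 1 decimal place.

Initial speed ≈ 58.3 mph

Deceleration a = μg = 0.53 × 9.8 = 5.194 m/s².
v = √(2a·d) = √(2 × 5.194 × 65.4) = √679.375 = 26.0648 m/s.
= 26.0648 ÷ 0.44704 = 58.305 mph.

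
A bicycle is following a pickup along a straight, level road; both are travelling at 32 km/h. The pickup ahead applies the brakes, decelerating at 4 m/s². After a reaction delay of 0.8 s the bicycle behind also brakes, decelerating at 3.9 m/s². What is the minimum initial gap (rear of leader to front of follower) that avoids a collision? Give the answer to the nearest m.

32 km/h ÷ 3.6 = 8.8889 m/s.
Leader travels v²/(2a_L) = 79.013 / 8.000 = 9.877 m before stopping.
Follower covers v·t_r = 8.8889 × 0.8 = 7.111 m while reacting, then v²/(2a_F) = 79.013 / 7.800 = 10.130 m while braking, for a total of 7.111 + 10.130 = 17.241 m.
Since a_F ≤ a_L and the follower starts braking later, the follower is never slower than the leader, so the closest approach is when both have stopped.
Minimum gap = 17.241 − 9.877 = 7.364 m.

Minimum gap ≈ 7 m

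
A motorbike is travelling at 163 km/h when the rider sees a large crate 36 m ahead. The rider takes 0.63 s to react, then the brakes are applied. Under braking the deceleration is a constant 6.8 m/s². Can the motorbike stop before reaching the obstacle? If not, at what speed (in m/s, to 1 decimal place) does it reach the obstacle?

163 km/h ÷ 3.6 = 45.2778 m/s.
Reaction distance = 45.2778 × 0.63 = 28.525 m.
Braking distance needed to stop: v²/(2a) = 2050.079 / 13.600 = 150.741 m, so total needed = 28.525 + 150.741 = 179.266 m > 36 m — it cannot stop.
Distance remaining when braking begins: 36 − 28.525 = 7.475 m.
v² = v₀² − 2a·d = 2050.079 − 2 × 6.800 × 7.475 = 1948.419 m²/s².
v = √1948.419 = 44.141 m/s.

No — it strikes the obstacle at 44.1 m/s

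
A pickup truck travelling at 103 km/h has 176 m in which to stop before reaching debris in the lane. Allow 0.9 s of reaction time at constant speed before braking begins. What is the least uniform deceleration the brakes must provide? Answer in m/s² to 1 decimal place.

Required deceleration ≈ 2.7 m/s²

103 km/h ÷ 3.6 = 28.6111 m/s.
Distance covered during reaction = 28.6111 × 0.9 = 25.750 m.
Distance available for braking: 176 − 25.750 = 150.250 m.
v² = 2a·d ⇒ a = v²/(2d) = 28.6111² / (2 × 150.250) = 818.595 / 300.500 = 2.7241 m/s².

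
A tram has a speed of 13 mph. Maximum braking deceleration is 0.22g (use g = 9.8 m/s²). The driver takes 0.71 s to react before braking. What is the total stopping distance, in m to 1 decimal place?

13 mph × 0.44704 = 5.8115 m/s.
a = 0.22 × 9.8 = 2.156 m/s².
Reaction distance = v·t_r = 5.8115 × 0.71 = 4.126 m.
Braking distance = v²/(2a) = 5.8115² / (2 × 2.156) = 33.774 / 4.312 = 7.833 m.
Total = 4.126 + 7.833 = 11.959 m.

Total stopping distance ≈ 12.0 m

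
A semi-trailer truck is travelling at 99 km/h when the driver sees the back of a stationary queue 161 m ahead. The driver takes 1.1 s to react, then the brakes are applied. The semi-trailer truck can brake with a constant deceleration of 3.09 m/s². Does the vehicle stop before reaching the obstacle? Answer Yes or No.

Yes

99 km/h ÷ 3.6 = 27.5000 m/s.
Reaction distance = 27.5000 × 1.1 = 30.250 m.
Braking distance = v²/(2a) = 756.250 / 6.180 = 122.371 m.
Total stopping distance = 30.250 + 122.371 = 152.621 m, vs 161 m available — it stops with 161 − 152.621 = 8.379 m to spare.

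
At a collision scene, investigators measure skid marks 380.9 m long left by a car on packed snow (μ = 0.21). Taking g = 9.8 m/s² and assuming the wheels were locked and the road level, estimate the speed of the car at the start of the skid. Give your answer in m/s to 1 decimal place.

Deceleration a = μg = 0.21 × 9.8 = 2.058 m/s².
v = √(2a·d) = √(2 × 2.058 × 380.9) = √1567.784 = 39.5953 m/s.

Initial speed ≈ 39.6 m/s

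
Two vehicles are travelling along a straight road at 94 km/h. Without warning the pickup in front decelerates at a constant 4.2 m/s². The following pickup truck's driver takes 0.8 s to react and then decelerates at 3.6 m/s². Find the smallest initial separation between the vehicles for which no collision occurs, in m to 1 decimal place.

94 km/h ÷ 3.6 = 26.1111 m/s.
Leader travels v²/(2a_L) = 681.790 / 8.400 = 81.165 m before stopping.
Follower covers v·t_r = 26.1111 × 0.8 = 20.889 m while reacting, then v²/(2a_F) = 681.790 / 7.200 = 94.693 m while braking, for a total of 20.889 + 94.693 = 115.582 m.
Since a_F ≤ a_L and the follower starts braking later, the follower is never slower than the leader, so the closest approach is when both have stopped.
Minimum gap = 115.582 − 81.165 = 34.417 m.

Minimum gap ≈ 34.4 m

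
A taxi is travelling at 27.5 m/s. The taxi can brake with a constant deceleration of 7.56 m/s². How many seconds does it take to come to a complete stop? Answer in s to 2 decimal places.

Braking time ≈ 3.64 s

Braking time = v/a = 27.5000 / 7.560 = 3.638 s.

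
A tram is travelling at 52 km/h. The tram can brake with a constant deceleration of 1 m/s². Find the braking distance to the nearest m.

Braking distance ≈ 104 m

52 km/h ÷ 3.6 = 14.4444 m/s.
Braking distance = v²/(2a) = 14.4444² / (2 × 1.000) = 208.641 / 2.000 = 104.320 m.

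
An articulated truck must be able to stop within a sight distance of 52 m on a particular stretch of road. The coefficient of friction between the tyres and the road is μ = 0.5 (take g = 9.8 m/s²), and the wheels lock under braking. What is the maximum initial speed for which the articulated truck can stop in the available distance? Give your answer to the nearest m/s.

Maximum speed ≈ 23 m/s

a = μg = 0.5 × 9.8 = 4.900 m/s².
v²/(2a) = d ⇒ v = √(2 × 4.900 × 52) = √509.60 = 22.5743 m/s.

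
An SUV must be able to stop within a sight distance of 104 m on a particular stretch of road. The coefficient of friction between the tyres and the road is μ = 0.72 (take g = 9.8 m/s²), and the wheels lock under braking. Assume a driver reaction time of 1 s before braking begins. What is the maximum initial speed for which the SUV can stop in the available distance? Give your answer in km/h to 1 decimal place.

a = μg = 0.72 × 9.8 = 7.056 m/s².
Stopping distance: v·t_r + v²/(2a) = 104 with t_r = 1 s and a = 7.056 m/s².
So v² + 14.112 v − 1467.65 = 0.
Positive root: v = −a·t_r + √((a·t_r)² + 2a·d) = −7.056 + √(49.787 + 1467.65) = 31.8983 m/s.
31.8983 m/s × 3.6 = 114.834 km/h.

Maximum speed ≈ 114.8 km/h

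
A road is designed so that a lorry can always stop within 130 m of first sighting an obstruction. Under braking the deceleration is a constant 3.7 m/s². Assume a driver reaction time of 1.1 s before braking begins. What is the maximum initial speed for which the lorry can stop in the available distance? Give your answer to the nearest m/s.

Stopping distance: v·t_r + v²/(2a) = 130 with t_r = 1.1 s and a = 3.700 m/s².
So v² + 8.140 v − 962.00 = 0.
Positive root: v = −a·t_r + √((a·t_r)² + 2a·d) = −4.070 + √(16.565 + 962.00) = 27.2120 m/s.

Maximum speed ≈ 27 m/s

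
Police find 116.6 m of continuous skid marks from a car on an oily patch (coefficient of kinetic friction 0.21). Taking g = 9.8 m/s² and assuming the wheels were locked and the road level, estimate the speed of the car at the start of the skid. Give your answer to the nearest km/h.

Initial speed ≈ 79 km/h

Deceleration a = μg = 0.21 × 9.8 = 2.058 m/s².
v = √(2a·d) = √(2 × 2.058 × 116.6) = √479.926 = 21.9072 m/s.
= 21.9072 × 3.6 = 78.866 km/h.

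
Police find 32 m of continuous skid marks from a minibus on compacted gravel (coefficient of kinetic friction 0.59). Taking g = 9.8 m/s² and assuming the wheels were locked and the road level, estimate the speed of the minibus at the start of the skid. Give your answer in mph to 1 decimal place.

Deceleration a = μg = 0.59 × 9.8 = 5.782 m/s².
v = √(2a·d) = √(2 × 5.782 × 32) = √370.048 = 19.2366 m/s.
= 19.2366 ÷ 0.44704 = 43.031 mph.

Initial speed ≈ 43.0 mph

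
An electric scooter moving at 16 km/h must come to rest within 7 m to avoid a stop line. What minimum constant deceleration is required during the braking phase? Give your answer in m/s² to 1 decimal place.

16 km/h ÷ 3.6 = 4.4444 m/s.
v² = 2a·d ⇒ a = v²/(2d) = 4.4444² / (2 × 7.000) = 19.753 / 14.000 = 1.4109 m/s².

Required deceleration ≈ 1.4 m/s²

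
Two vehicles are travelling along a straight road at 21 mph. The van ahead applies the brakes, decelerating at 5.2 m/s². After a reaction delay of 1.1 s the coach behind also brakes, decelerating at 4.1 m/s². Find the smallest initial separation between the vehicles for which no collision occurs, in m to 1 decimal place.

21 mph × 0.44704 = 9.3878 m/s.
Leader travels v²/(2a_L) = 88.131 / 10.400 = 8.474 m before stopping.
Follower covers v·t_r = 9.3878 × 1.1 = 10.327 m while reacting, then v²/(2a_F) = 88.131 / 8.200 = 10.748 m while braking, for a total of 10.327 + 10.748 = 21.075 m.
Since a_F ≤ a_L and the follower starts braking later, the follower is never slower than the leader, so the closest approach is when both have stopped.
Minimum gap = 21.075 − 8.474 = 12.601 m.

Minimum gap ≈ 12.6 m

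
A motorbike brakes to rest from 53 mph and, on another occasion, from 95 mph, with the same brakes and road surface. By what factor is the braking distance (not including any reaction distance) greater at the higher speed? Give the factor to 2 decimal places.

Factor ≈ 3.21

Braking distance d = v²/(2a), so with a fixed, d ∝ v².
Factor = (95/53)² = 1.7925² = 3.2131.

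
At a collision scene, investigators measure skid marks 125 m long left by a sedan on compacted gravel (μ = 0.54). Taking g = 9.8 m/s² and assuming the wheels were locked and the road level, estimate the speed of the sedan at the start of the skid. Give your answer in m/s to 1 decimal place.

Initial speed ≈ 36.4 m/s

Deceleration a = μg = 0.54 × 9.8 = 5.292 m/s².
v = √(2a·d) = √(2 × 5.292 × 125) = √1323.000 = 36.3731 m/s.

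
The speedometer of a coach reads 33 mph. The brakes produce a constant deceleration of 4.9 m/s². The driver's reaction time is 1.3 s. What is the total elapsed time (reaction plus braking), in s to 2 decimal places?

33 mph × 0.44704 = 14.7523 m/s.
Braking time = v/a = 14.7523 / 4.900 = 3.011 s.
Total = 1.3 + 3.011 = 4.311 s.

Total time ≈ 4.31 s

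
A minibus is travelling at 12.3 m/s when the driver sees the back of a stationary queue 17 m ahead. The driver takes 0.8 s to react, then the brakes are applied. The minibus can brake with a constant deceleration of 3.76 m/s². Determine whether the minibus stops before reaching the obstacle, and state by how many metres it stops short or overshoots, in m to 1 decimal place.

Reaction distance = 12.3000 × 0.8 = 9.840 m.
Braking distance = v²/(2a) = 151.290 / 7.520 = 20.118 m.
Total stopping distance = 9.840 + 20.118 = 29.958 m, vs 17 m available — it cannot stop in time and overshoots by 29.958 − 17 = 12.958 m.

No — it overshoots by 13.0 m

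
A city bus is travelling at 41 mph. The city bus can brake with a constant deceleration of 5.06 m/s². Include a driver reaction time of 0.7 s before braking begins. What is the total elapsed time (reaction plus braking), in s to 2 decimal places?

41 mph × 0.44704 = 18.3286 m/s.
Braking time = v/a = 18.3286 / 5.060 = 3.622 s.
Total = 0.7 + 3.622 = 4.322 s.

Total time ≈ 4.32 s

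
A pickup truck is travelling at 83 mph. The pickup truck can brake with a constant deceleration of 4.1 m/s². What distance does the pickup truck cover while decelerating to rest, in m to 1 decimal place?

Braking distance ≈ 167.9 m

83 mph × 0.44704 = 37.1043 m/s.
Braking distance = v²/(2a) = 37.1043² / (2 × 4.100) = 1376.729 / 8.200 = 167.894 m.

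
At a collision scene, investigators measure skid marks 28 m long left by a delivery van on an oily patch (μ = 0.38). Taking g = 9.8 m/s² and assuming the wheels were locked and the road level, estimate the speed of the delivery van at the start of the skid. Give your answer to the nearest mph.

Initial speed ≈ 32 mph

Deceleration a = μg = 0.38 × 9.8 = 3.724 m/s².
v = √(2a·d) = √(2 × 3.724 × 28) = √208.544 = 14.4411 m/s.
= 14.4411 ÷ 0.44704 = 32.304 mph.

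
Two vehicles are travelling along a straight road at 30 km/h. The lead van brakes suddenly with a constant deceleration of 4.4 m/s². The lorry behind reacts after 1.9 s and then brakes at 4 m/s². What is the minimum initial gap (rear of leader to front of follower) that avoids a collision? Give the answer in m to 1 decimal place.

30 km/h ÷ 3.6 = 8.3333 m/s.
Leader travels v²/(2a_L) = 69.444 / 8.800 = 7.891 m before stopping.
Follower covers v·t_r = 8.3333 × 1.9 = 15.833 m while reacting, then v²/(2a_F) = 69.444 / 8.000 = 8.681 m while braking, for a total of 15.833 + 8.681 = 24.514 m.
Since a_F ≤ a_L and the follower starts braking later, the follower is never slower than the leader, so the closest approach is when both have stopped.
Minimum gap = 24.514 − 7.891 = 16.623 m.

Minimum gap ≈ 16.6 m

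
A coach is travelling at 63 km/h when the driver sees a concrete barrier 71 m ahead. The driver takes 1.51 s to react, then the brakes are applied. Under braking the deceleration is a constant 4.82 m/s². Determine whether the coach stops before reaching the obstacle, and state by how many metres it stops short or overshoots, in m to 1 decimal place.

Yes — it stops 12.8 m short of the obstacle

63 km/h ÷ 3.6 = 17.5000 m/s.
Reaction distance = 17.5000 × 1.51 = 26.425 m.
Braking distance = v²/(2a) = 306.250 / 9.640 = 31.769 m.
Total stopping distance = 26.425 + 31.769 = 58.194 m, vs 71 m available — it stops with 71 − 58.194 = 12.806 m to spare.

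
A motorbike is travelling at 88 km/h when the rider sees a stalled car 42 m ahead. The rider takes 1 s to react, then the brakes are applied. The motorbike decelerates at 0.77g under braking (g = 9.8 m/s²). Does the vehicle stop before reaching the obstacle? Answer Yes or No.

88 km/h ÷ 3.6 = 24.4444 m/s.
a = 0.77 × 9.8 = 7.546 m/s².
Reaction distance = 24.4444 × 1 = 24.444 m.
Braking distance = v²/(2a) = 597.529 / 15.092 = 39.592 m.
Total stopping distance = 24.444 + 39.592 = 64.036 m, vs 42 m available — it cannot stop in time and overshoots by 64.036 − 42 = 22.036 m.

No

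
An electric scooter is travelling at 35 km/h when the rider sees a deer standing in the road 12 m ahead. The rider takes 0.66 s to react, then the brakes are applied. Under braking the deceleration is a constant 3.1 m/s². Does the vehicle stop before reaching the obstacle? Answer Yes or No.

35 km/h ÷ 3.6 = 9.7222 m/s.
Reaction distance = 9.7222 × 0.66 = 6.417 m.
Braking distance = v²/(2a) = 94.521 / 6.200 = 15.245 m.
Total stopping distance = 6.417 + 15.245 = 21.662 m, vs 12 m available — it cannot stop in time and overshoots by 21.662 − 12 = 9.662 m.

No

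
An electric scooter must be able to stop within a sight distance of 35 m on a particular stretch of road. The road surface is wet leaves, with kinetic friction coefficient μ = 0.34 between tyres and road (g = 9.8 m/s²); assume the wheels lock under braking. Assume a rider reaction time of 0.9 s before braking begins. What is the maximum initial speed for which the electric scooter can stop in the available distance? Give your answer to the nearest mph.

Maximum speed ≈ 28 mph

a = μg = 0.34 × 9.8 = 3.332 m/s².
Stopping distance: v·t_r + v²/(2a) = 35 with t_r = 0.9 s and a = 3.332 m/s².
So v² + 5.998 v − 233.24 = 0.
Positive root: v = −a·t_r + √((a·t_r)² + 2a·d) = −2.999 + √(8.994 + 233.24) = 12.5649 m/s.
12.5649 m/s ÷ 0.44704 = 28.107 mph.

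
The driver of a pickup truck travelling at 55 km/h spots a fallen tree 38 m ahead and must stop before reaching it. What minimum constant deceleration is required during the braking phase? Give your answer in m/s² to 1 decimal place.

55 km/h ÷ 3.6 = 15.2778 m/s.
v² = 2a·d ⇒ a = v²/(2d) = 15.2778² / (2 × 38.000) = 233.411 / 76.000 = 3.0712 m/s².

Required deceleration ≈ 3.1 m/s²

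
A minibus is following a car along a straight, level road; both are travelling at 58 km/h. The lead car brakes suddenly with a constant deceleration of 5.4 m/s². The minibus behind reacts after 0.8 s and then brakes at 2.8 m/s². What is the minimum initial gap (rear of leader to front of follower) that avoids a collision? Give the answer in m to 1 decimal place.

58 km/h ÷ 3.6 = 16.1111 m/s.
Leader travels v²/(2a_L) = 259.568 / 10.800 = 24.034 m before stopping.
Follower covers v·t_r = 16.1111 × 0.8 = 12.889 m while reacting, then v²/(2a_F) = 259.568 / 5.600 = 46.351 m while braking, for a total of 12.889 + 46.351 = 59.240 m.
Since a_F ≤ a_L and the follower starts braking later, the follower is never slower than the leader, so the closest approach is when both have stopped.
Minimum gap = 59.240 − 24.034 = 35.206 m.

Minimum gap ≈ 35.2 m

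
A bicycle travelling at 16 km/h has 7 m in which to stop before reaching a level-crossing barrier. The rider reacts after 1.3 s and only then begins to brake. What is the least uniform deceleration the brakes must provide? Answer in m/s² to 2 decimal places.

Required deceleration ≈ 8.08 m/s²

16 km/h ÷ 3.6 = 4.4444 m/s.
Distance covered during reaction = 4.4444 × 1.3 = 5.778 m.
Distance available for braking: 7 − 5.778 = 1.222 m.
v² = 2a·d ⇒ a = v²/(2d) = 4.4444² / (2 × 1.222) = 19.753 / 2.444 = 8.0822 m/s².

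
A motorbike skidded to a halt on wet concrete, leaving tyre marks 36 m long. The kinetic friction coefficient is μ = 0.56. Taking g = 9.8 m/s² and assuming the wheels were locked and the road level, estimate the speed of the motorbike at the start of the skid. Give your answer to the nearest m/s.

Initial speed ≈ 20 m/s

Deceleration a = μg = 0.56 × 9.8 = 5.488 m/s².
v = √(2a·d) = √(2 × 5.488 × 36) = √395.136 = 19.8780 m/s.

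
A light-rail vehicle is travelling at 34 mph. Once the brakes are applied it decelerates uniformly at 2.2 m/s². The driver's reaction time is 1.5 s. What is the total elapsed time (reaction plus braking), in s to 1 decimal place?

34 mph × 0.44704 = 15.1994 m/s.
Braking time = v/a = 15.1994 / 2.200 = 6.909 s.
Total = 1.5 + 6.909 = 8.409 s.

Total time ≈ 8.4 s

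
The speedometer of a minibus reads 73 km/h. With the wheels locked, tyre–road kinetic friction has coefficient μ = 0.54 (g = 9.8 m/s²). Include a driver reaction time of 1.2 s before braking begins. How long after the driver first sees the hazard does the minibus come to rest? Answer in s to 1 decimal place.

Total time ≈ 5.0 s

73 km/h ÷ 3.6 = 20.2778 m/s.
a = μg = 0.54 × 9.8 = 5.292 m/s².
Braking time = v/a = 20.2778 / 5.292 = 3.832 s.
Total = 1.2 + 3.832 = 5.032 s.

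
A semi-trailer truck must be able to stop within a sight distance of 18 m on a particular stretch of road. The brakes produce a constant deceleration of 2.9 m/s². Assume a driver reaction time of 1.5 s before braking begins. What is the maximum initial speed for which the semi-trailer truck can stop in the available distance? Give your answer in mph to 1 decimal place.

Maximum speed ≈ 15.1 mph

Stopping distance: v·t_r + v²/(2a) = 18 with t_r = 1.5 s and a = 2.900 m/s².
So v² + 8.700 v − 104.40 = 0.
Positive root: v = −a·t_r + √((a·t_r)² + 2a·d) = −4.350 + √(18.922 + 104.40) = 6.7550 m/s.
6.7550 m/s ÷ 0.44704 = 15.111 mph.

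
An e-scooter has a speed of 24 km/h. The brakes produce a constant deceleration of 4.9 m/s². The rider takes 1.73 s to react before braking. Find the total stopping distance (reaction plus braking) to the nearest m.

Total stopping distance ≈ 16 m

24 km/h ÷ 3.6 = 6.6667 m/s.
Reaction distance = v·t_r = 6.6667 × 1.73 = 11.533 m.
Braking distance = v²/(2a) = 6.6667² / (2 × 4.900) = 44.445 / 9.800 = 4.535 m.
Total = 11.533 + 4.535 = 16.068 m.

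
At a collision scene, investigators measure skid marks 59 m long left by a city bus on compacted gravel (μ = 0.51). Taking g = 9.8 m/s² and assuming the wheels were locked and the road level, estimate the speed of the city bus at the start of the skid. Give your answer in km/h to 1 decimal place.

Initial speed ≈ 87.4 km/h

Deceleration a = μg = 0.51 × 9.8 = 4.998 m/s².
v = √(2a·d) = √(2 × 4.998 × 59) = √589.764 = 24.2851 m/s.
= 24.2851 × 3.6 = 87.426 km/h.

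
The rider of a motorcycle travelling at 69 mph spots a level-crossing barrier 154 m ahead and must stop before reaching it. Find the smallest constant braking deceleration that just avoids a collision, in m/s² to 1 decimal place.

69 mph × 0.44704 = 30.8458 m/s.
v² = 2a·d ⇒ a = v²/(2d) = 30.8458² / (2 × 154.000) = 951.463 / 308.000 = 3.0892 m/s².

Required deceleration ≈ 3.1 m/s²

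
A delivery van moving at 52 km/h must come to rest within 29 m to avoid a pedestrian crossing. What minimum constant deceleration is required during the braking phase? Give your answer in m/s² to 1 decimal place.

Required deceleration ≈ 3.6 m/s²

52 km/h ÷ 3.6 = 14.4444 m/s.
v² = 2a·d ⇒ a = v²/(2d) = 14.4444² / (2 × 29.000) = 208.641 / 58.000 = 3.5973 m/s².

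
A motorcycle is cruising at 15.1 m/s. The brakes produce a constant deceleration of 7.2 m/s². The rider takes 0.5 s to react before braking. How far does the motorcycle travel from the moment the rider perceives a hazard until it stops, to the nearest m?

Reaction distance = v·t_r = 15.1000 × 0.5 = 7.550 m.
Braking distance = v²/(2a) = 15.1000² / (2 × 7.200) = 228.010 / 14.400 = 15.834 m.
Total = 7.550 + 15.834 = 23.384 m.

Total stopping distance ≈ 23 m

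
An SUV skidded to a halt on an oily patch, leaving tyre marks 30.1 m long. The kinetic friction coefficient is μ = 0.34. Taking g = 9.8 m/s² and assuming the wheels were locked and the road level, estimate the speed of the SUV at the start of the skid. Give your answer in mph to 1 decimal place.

Initial speed ≈ 31.7 mph

Deceleration a = μg = 0.34 × 9.8 = 3.332 m/s².
v = √(2a·d) = √(2 × 3.332 × 30.1) = √200.586 = 14.1628 m/s.
= 14.1628 ÷ 0.44704 = 31.681 mph.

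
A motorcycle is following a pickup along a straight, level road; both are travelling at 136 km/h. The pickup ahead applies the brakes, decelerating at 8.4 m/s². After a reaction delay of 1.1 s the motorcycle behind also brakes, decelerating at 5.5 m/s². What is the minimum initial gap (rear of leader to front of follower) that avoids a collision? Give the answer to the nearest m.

136 km/h ÷ 3.6 = 37.7778 m/s.
Leader travels v²/(2a_L) = 1427.162 / 16.800 = 84.950 m before stopping.
Follower covers v·t_r = 37.7778 × 1.1 = 41.556 m while reacting, then v²/(2a_F) = 1427.162 / 11.000 = 129.742 m while braking, for a total of 41.556 + 129.742 = 171.298 m.
Since a_F ≤ a_L and the follower starts braking later, the follower is never slower than the leader, so the closest approach is when both have stopped.
Minimum gap = 171.298 − 84.950 = 86.348 m.

Minimum gap ≈ 86 m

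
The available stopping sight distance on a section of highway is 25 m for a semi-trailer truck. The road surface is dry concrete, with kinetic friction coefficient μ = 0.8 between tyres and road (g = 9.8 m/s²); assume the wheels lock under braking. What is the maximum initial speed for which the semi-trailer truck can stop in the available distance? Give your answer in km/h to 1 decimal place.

a = μg = 0.8 × 9.8 = 7.840 m/s².
v²/(2a) = d ⇒ v = √(2 × 7.840 × 25) = √392.00 = 19.7990 m/s.
19.7990 m/s × 3.6 = 71.276 km/h.

Maximum speed ≈ 71.3 km/h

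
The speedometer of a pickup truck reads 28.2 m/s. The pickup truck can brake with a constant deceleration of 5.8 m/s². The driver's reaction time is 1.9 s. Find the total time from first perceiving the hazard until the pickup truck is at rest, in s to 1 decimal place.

Total time ≈ 6.8 s

Braking time = v/a = 28.2000 / 5.800 = 4.862 s.
Total = 1.9 + 4.862 = 6.762 s.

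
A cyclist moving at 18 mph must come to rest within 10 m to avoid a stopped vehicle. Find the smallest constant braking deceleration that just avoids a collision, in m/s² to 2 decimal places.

18 mph × 0.44704 = 8.0467 m/s.
v² = 2a·d ⇒ a = v²/(2d) = 8.0467² / (2 × 10.000) = 64.749 / 20.000 = 3.2374 m/s².

Required deceleration ≈ 3.24 m/s²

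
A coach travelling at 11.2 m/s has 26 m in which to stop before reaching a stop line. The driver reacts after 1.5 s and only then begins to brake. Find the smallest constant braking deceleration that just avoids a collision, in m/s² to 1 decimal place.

Required deceleration ≈ 6.8 m/s²

Distance covered during reaction = 11.2000 × 1.5 = 16.800 m.
Distance available for braking: 26 − 16.800 = 9.200 m.
v² = 2a·d ⇒ a = v²/(2d) = 11.2000² / (2 × 9.200) = 125.440 / 18.400 = 6.8174 m/s².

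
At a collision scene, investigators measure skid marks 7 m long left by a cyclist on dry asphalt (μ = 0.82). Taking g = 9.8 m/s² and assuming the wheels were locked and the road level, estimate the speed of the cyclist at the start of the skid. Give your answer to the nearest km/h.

Deceleration a = μg = 0.82 × 9.8 = 8.036 m/s².
v = √(2a·d) = √(2 × 8.036 × 7) = √112.504 = 10.6068 m/s.
= 10.6068 × 3.6 = 38.184 km/h.

Initial speed ≈ 38 km/h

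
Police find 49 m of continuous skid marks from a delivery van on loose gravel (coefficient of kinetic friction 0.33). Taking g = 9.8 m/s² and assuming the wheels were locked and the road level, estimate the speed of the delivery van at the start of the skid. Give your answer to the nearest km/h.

Initial speed ≈ 64 km/h

Deceleration a = μg = 0.33 × 9.8 = 3.234 m/s².
v = √(2a·d) = √(2 × 3.234 × 49) = √316.932 = 17.8026 m/s.
= 17.8026 × 3.6 = 64.089 km/h.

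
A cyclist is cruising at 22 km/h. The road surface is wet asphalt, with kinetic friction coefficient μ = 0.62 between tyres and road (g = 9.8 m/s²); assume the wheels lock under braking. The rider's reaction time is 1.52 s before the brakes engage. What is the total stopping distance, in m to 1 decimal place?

Total stopping distance ≈ 12.4 m

22 km/h ÷ 3.6 = 6.1111 m/s.
a = μg = 0.62 × 9.8 = 6.076 m/s².
Reaction distance = v·t_r = 6.1111 × 1.52 = 9.289 m.
Braking distance = v²/(2a) = 6.1111² / (2 × 6.076) = 37.346 / 12.152 = 3.073 m.
Total = 9.289 + 3.073 = 12.362 m.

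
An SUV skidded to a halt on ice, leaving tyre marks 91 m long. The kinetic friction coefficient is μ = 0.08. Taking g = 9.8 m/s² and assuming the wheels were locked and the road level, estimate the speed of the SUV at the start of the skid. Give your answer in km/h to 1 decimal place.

Deceleration a = μg = 0.08 × 9.8 = 0.784 m/s².
v = √(2a·d) = √(2 × 0.784 × 91) = √142.688 = 11.9452 m/s.
= 11.9452 × 3.6 = 43.003 km/h.

Initial speed ≈ 43.0 km/h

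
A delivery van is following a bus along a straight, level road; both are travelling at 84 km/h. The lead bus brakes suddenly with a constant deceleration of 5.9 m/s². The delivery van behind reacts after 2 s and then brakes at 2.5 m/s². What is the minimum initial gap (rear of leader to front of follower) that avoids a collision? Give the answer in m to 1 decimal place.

Minimum gap ≈ 109.4 m

84 km/h ÷ 3.6 = 23.3333 m/s.
Leader travels v²/(2a_L) = 544.443 / 11.800 = 46.139 m before stopping.
Follower covers v·t_r = 23.3333 × 2 = 46.667 m while reacting, then v²/(2a_F) = 544.443 / 5.000 = 108.889 m while braking, for a total of 46.667 + 108.889 = 155.556 m.
Since a_F ≤ a_L and the follower starts braking later, the follower is never slower than the leader, so the closest approach is when both have stopped.
Minimum gap = 155.556 − 46.139 = 109.417 m.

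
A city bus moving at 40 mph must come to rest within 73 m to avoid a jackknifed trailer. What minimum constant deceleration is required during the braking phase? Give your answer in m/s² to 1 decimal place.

40 mph × 0.44704 = 17.8816 m/s.
v² = 2a·d ⇒ a = v²/(2d) = 17.8816² / (2 × 73.000) = 319.752 / 146.000 = 2.1901 m/s².

Required deceleration ≈ 2.2 m/s²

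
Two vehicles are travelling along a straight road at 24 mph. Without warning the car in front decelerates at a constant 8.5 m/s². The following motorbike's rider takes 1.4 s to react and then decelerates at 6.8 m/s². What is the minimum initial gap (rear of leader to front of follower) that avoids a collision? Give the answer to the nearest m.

24 mph × 0.44704 = 10.7290 m/s.
Leader travels v²/(2a_L) = 115.111 / 17.000 = 6.771 m before stopping.
Follower covers v·t_r = 10.7290 × 1.4 = 15.021 m while reacting, then v²/(2a_F) = 115.111 / 13.600 = 8.464 m while braking, for a total of 15.021 + 8.464 = 23.485 m.
Since a_F ≤ a_L and the follower starts braking later, the follower is never slower than the leader, so the closest approach is when both have stopped.
Minimum gap = 23.485 − 6.771 = 16.714 m.

Minimum gap ≈ 17 m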